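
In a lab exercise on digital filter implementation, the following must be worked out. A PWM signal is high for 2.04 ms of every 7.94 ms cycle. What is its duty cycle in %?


Duty cycle as a percentage:
DC = (t_on / T) * 100
   = (2.04 / 7.94) * 100
   = 0.256927 * 100
   = 25.69 %

25.69 %


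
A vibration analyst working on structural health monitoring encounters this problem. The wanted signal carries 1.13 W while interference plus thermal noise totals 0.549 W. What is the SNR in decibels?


SNR in decibels:
SNR = 10 * log10(Ps / Pn)
    = 10 * log10(1.13 / 0.549)
    = 10 * log10(2.0583)
    = 10 * 0.3135
    = 3.14 dB

3.14 dB


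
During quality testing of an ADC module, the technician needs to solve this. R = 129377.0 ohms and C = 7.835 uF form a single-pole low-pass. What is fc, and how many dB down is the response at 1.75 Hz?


Step 1 — cutoff frequency:
fc = 1 / (2*pi*R*C)
C = 7.835 uF = 7.835e-06 F
fc = 1 / (2*pi*129377.0*7.835e-06)
   = 0.157009 Hz

Step 2 — magnitude at f = 1.75 Hz:
|H(f)| = 1 / sqrt(1 + (f/fc)^2)
f/fc = 1.75 / 0.157009 = 11.145858
|H| = 1 / sqrt(1 + 124.230151) = 0.0893605
|H|_dB = 20*log10(0.0893605) = -20.98 dB

fc = 0.157009 Hz; |H(1.75 Hz)| = -20.98 dB


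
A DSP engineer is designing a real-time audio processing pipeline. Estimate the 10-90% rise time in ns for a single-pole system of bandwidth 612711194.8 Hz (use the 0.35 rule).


Rise time from bandwidth relationship:
tr = 0.35 / BW
   = 0.35 / 612711194.8
   = 5.712316063e-10 s
   = 0.5712 ns

0.5712 ns


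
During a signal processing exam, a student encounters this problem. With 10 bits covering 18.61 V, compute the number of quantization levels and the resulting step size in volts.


Step 1 — number of quantization levels:
L = 2^N = 2^10 = 1024

Step 2 — LSB step size:
delta = Vfs / L
      = 18.61 / 1024
      = 0.01817383 V

Levels = 1024; step size = 0.01817383 V


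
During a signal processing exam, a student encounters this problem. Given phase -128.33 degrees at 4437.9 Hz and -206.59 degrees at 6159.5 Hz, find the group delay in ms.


Group delay from phase difference:
tau = -d(phi)/d(omega)
d(phi) = -78.26 deg = -1.365895 rad
d(omega) = 2*pi*(6159.5 - 4437.9) = 10817.1318 rad/s
tau = -(-1.365895) / 10817.1318
    = 0.1263 ms

0.1263 ms


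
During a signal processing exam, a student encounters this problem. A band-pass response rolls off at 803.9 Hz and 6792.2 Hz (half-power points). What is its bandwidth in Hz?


Bandwidth is the difference of -3dB frequencies:
BW = f_high - f_low
   = 6792.2 - 803.9
   = 5988.3 Hz

5988.3 Hz


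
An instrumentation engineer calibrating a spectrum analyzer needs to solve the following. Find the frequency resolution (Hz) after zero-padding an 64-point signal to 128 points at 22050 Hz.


Frequency resolution after zero-padding:
N_padded = 64 * 2 = 128
df = fs / N_padded
   = 22050 / 128
   = 172.2656 Hz

172.2656 Hz


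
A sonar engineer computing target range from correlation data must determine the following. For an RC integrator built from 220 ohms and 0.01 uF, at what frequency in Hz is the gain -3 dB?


Cutoff frequency of a first-order RC filter:
fc = 1 / (2 * pi * R * C)
C = 0.01 uF = 1e-08 F
fc = 1 / (2 * pi * 220 * 1e-08)
   = 1 / 1.3823007675795e-05
   = 72343.155951 Hz

72343.155951 Hz


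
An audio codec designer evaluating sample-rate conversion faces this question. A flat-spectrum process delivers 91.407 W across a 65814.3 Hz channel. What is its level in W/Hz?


Power spectral density:
PSD = P / BW
    = 91.407 / 65814.3
    = 0.00138886 W/Hz

0.00138886 W/Hz


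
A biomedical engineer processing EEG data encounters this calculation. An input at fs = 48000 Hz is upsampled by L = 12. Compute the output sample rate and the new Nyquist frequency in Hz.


Step 1 — output sample rate after interpolation by L:
fs_out = L * fs_in = 12 * 48000 = 576000 Hz

Step 2 — Nyquist frequency of the output stream:
f_Nyq = fs_out / 2 = 576000 / 2 = 288000.0 Hz

fs_out = 576000 Hz; f_Nyquist = 288000.0 Hz


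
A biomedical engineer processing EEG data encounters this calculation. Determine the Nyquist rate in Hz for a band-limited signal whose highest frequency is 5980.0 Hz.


The Nyquist rate is twice the maximum frequency component.
fs_min = 2 * fmax
      = 2 * 5980.0
      = 11960.0 Hz

11960.0


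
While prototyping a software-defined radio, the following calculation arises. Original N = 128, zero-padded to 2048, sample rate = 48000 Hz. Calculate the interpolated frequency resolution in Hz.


Frequency resolution after zero-padding:
N_padded = 128 * 16 = 2048
df = fs / N_padded
   = 48000 / 2048
   = 23.4375 Hz

23.4375 Hz


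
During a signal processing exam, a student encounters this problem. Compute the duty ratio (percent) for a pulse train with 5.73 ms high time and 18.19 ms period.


Duty cycle as a percentage:
DC = (t_on / T) * 100
   = (5.73 / 18.19) * 100
   = 0.315008 * 100
   = 31.5 %

31.5 %


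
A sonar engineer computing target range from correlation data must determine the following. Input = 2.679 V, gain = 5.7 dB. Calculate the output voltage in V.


Output voltage from dB gain:
V_out = V_in * 10^(gain_dB / 20)
      = 2.679 * 10^(5.7 / 20)
      = 2.679 * 1.927525
      = 5.1638 V

5.1638 V


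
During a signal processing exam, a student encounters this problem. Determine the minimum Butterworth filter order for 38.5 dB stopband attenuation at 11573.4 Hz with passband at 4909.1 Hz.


Butterworth filter order formula:
n = log10(10^(A/10) - 1) / (2 * log10(f_stop/f_pass))
10^(38.5/10) - 1 = 7078.4578
f_stop/f_pass = 11573.4 / 4909.1 = 2.3575
n = 5.1683 -> ceil = 6

6


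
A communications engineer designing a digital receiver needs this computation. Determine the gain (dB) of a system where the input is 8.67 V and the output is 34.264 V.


Voltage gain in dB:
G = 20 * log10(Vout / Vin)
  = 20 * log10(34.264 / 8.67)
  = 20 * log10(3.952018)
  = 20 * 0.596819
  = 11.94 dB

11.94 dB


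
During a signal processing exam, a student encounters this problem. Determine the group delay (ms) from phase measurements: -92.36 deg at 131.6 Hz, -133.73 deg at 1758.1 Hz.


Group delay from phase difference:
tau = -d(phi)/d(omega)
d(phi) = -41.37 deg = -0.722043 rad
d(omega) = 2*pi*(1758.1 - 131.6) = 10219.6009 rad/s
tau = -(-0.722043) / 10219.6009
    = 0.0707 ms

0.0707 ms


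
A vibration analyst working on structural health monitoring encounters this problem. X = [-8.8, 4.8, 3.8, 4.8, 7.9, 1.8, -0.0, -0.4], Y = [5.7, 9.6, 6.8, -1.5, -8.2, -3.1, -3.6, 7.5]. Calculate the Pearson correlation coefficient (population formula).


Pearson correlation coefficient (population):
r = cov(X,Y) / (std(X) * std(Y))
Mean X = 1.7375, Mean Y = 1.65
Cov(X,Y) = -10.216875
Std(X) = 4.73839, Std(Y) = 6.097335
r = -0.3536

-0.3536


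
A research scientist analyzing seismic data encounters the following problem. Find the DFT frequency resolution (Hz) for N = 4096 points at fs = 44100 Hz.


DFT frequency resolution:
df = fs / N
   = 44100 / 4096
   = 10.7666 Hz

10.7666 Hz


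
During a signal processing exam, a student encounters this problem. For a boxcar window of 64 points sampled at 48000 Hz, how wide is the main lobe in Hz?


Main lobe width for a rectangular window:
Width = 2 * fs / N
      = 2 * 48000 / 64
      = 96000 / 64
      = 1500.0 Hz

1500.0 Hz


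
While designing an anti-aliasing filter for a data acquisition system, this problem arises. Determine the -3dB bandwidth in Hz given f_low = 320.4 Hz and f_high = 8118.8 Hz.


Bandwidth is the difference of -3dB frequencies:
BW = f_high - f_low
   = 8118.8 - 320.4
   = 7798.4 Hz

7798.4 Hz


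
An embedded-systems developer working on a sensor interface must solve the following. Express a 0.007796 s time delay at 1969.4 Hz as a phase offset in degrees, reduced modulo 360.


Phase shift from frequency and time delay:
phi = 360 * f * t_delay
    = 360 * 1969.4 * 0.007796
    = 5527.24 degrees
    mod 360 = 127.24 degrees

127.24 degrees


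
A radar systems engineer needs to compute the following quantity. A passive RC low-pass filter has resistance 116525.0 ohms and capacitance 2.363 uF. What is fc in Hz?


Cutoff frequency of a first-order RC filter:
fc = 1 / (2 * pi * R * C)
C = 2.363 uF = 2.363e-06 F
fc = 1 / (2 * pi * 116525.0 * 2.363e-06)
   = 1 / 1.7300661207928
   = 0.578013 Hz

0.578013 Hz


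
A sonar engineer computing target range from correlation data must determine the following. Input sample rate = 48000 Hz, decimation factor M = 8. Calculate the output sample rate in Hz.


Decimation reduces the sample rate:
fs_out = fs_in / M
       = 48000 / 8
       = 6000.0 Hz

6000.0 Hz


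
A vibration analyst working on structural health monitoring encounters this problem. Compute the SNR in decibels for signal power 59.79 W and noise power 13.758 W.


SNR in decibels:
SNR = 10 * log10(Ps / Pn)
    = 10 * log10(59.79 / 13.758)
    = 10 * log10(4.3458)
    = 10 * 0.6381
    = 6.38 dB

6.38 dB


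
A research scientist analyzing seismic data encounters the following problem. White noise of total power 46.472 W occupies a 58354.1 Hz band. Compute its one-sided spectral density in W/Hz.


Power spectral density:
PSD = P / BW
    = 46.472 / 58354.1
    = 0.00079638 W/Hz

0.00079638 W/Hz


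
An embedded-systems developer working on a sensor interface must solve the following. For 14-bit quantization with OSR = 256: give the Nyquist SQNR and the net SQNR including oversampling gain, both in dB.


Step 1 — baseline SQNR at Nyquist:
SQNR_base = 6.02*N + 1.76
          = 6.02*14 + 1.76
          = 86.04 dB

Step 2 — oversampling processing gain:
G = 10*log10(OSR) = 10*log10(256) = 24.08 dB

Step 3 — total:
SQNR_total = 86.04 + 24.08 = 110.12 dB

Base SQNR = 86.04 dB; oversampled SQNR = 110.12 dB


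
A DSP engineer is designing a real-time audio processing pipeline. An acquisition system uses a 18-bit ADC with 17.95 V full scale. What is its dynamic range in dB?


Dynamic range from full-scale to LSB:
V_min = V_max / 2^bits = 17.95 / 2^18
DR = 20 * log10(V_max / V_min)
   = 20 * log10(2^18)
   = 20 * 18 * log10(2)
   = 108.37 dB

108.37 dB


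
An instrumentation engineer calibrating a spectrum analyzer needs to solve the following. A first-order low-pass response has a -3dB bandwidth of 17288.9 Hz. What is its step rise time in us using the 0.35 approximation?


Rise time from bandwidth relationship:
tr = 0.35 / BW
   = 0.35 / 17288.9
   = 2.024420293e-05 s
   = 20.2442 us

20.2442 us


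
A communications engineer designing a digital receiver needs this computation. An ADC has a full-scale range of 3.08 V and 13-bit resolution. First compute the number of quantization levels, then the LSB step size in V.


Step 1 — number of quantization levels:
L = 2^N = 2^13 = 8192

Step 2 — LSB step size:
delta = Vfs / L
      = 3.08 / 8192
      = 0.00037598 V

Levels = 8192; step size = 0.00037598 V


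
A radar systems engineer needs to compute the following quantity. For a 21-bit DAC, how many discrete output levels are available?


Number of quantization levels = 2^N
= 2^21
= 2097152

2097152


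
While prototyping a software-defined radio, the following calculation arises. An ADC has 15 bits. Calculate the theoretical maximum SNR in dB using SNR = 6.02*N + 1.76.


Theoretical SNR for a full-scale sinusoid:
SNR = 6.02 * N + 1.76
    = 6.02 * 15 + 1.76
    = 90.3 + 1.76
    = 92.06 dB

92.06 dB


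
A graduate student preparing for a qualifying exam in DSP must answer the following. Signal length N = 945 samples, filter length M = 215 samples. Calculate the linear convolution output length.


Linear convolution output length:
L = N + M - 1
  = 945 + 215 - 1
  = 1159 samples

1159


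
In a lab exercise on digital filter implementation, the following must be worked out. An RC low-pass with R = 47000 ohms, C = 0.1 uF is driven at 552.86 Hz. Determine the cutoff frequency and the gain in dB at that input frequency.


Step 1 — cutoff frequency:
fc = 1 / (2*pi*R*C)
C = 0.1 uF = 1e-07 F
fc = 1 / (2*pi*47000*1e-07)
   = 33.8628 Hz

Step 2 — magnitude at f = 552.86 Hz:
|H(f)| = 1 / sqrt(1 + (f/fc)^2)
f/fc = 552.86 / 33.8628 = 16.32647
|H| = 1 / sqrt(1 + 266.553623) = 0.0611357
|H|_dB = 20*log10(0.0611357) = -24.27 dB

fc = 33.8628 Hz; |H(552.86 Hz)| = -24.27 dB


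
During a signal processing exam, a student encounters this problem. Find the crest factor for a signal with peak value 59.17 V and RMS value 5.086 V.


Crest factor is the ratio of peak to RMS:
CF = V_peak / V_rms
   = 59.17 / 5.086
   = 11.6339

11.6339


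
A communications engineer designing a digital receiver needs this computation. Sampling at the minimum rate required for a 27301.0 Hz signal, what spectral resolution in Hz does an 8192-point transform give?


Step 1 — Nyquist sampling rate:
fs = 2 * fmax = 2 * 27301.0 = 54602.0 Hz

Step 2 — DFT bin spacing:
df = fs / N = 54602.0 / 8192 = 6.6653 Hz

6.6653 Hz


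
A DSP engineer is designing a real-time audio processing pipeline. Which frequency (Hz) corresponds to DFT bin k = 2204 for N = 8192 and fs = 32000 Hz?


Frequency of DFT bin k:
f_k = k * fs / N
    = 2204 * 32000 / 8192
    = 70528000 / 8192
    = 8609.375 Hz

8609.375 Hz


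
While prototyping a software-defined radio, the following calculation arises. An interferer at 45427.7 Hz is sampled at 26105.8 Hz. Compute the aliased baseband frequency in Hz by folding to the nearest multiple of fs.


Compute the nearest integer multiple of fs to the signal:
n = round(45427.7 / 26105.8) = 2
f_alias = |45427.7 - 2 * 26105.8|
        = |45427.7 - 52211.6|
        = 6783.9 Hz

6783.9


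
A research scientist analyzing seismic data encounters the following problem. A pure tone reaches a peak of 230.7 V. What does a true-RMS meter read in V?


RMS voltage for a sinusoidal waveform:
V_rms = V_peak / sqrt(2)
      = 230.7 / 1.414214
      = 163.13 V

163.13 V


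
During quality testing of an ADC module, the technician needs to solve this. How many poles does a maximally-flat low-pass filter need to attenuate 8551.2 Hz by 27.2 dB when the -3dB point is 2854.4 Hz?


Butterworth filter order formula:
n = log10(10^(A/10) - 1) / (2 * log10(f_stop/f_pass))
10^(27.2/10) - 1 = 523.8075
f_stop/f_pass = 8551.2 / 2854.4 = 2.9958
n = 2.8532 -> ceil = 3

3


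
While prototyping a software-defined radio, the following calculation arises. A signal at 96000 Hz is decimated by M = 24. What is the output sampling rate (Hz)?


Decimation reduces the sample rate:
fs_out = fs_in / M
       = 96000 / 24
       = 4000.0 Hz

4000.0 Hz


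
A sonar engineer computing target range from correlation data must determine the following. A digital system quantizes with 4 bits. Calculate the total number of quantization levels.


Number of quantization levels = 2^N
= 2^4
= 16

16


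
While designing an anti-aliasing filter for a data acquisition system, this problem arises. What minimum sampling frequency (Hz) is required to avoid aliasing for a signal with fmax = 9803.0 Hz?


The Nyquist rate is twice the maximum frequency component.
fs_min = 2 * fmax
      = 2 * 9803.0
      = 19606.0 Hz

19606.0


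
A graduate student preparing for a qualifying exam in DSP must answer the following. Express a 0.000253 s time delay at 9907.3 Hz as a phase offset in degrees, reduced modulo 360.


Phase shift from frequency and time delay:
phi = 360 * f * t_delay
    = 360 * 9907.3 * 0.000253
    = 902.36 degrees
    mod 360 = 182.36 degrees

182.36 degrees


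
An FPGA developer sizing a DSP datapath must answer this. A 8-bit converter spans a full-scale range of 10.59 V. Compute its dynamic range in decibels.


Dynamic range from full-scale to LSB:
V_min = V_max / 2^bits = 10.59 / 2^8
DR = 20 * log10(V_max / V_min)
   = 20 * log10(2^8)
   = 20 * 8 * log10(2)
   = 48.16 dB

48.16 dB


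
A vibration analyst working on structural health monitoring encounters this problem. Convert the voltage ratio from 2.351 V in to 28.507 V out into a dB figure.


Voltage gain in dB:
G = 20 * log10(Vout / Vin)
  = 20 * log10(28.507 / 2.351)
  = 20 * log10(12.125479)
  = 20 * 1.083699
  = 21.67 dB

21.67 dB


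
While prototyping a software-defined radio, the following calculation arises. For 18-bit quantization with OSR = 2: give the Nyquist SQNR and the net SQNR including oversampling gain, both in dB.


Step 1 — baseline SQNR at Nyquist:
SQNR_base = 6.02*N + 1.76
          = 6.02*18 + 1.76
          = 110.12 dB

Step 2 — oversampling processing gain:
G = 10*log10(OSR) = 10*log10(2) = 3.01 dB

Step 3 — total:
SQNR_total = 110.12 + 3.01 = 113.13 dB

Base SQNR = 110.12 dB; oversampled SQNR = 113.13 dB


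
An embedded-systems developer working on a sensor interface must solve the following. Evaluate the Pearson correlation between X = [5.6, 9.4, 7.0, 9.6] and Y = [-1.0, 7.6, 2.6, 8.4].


Pearson correlation coefficient (population):
r = cov(X,Y) / (std(X) * std(Y))
Mean X = 7.9, Mean Y = 4.4
Cov(X,Y) = 6.41
Std(X) = 1.676305, Std(Y) = 3.828838
r = 0.9987

0.9987


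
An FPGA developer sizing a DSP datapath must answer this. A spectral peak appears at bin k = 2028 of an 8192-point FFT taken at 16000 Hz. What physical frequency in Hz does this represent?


Frequency of DFT bin k:
f_k = k * fs / N
    = 2028 * 16000 / 8192
    = 32448000 / 8192
    = 3960.938 Hz

3960.938 Hz


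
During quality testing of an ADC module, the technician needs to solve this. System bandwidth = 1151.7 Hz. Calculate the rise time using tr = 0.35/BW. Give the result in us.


Rise time from bandwidth relationship:
tr = 0.35 / BW
   = 0.35 / 1151.7
   = 0.0003038985847 s
   = 303.8986 us

303.8986 us


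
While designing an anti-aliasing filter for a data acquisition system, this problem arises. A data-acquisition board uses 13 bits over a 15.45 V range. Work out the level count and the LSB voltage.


Step 1 — number of quantization levels:
L = 2^N = 2^13 = 8192

Step 2 — LSB step size:
delta = Vfs / L
      = 15.45 / 8192
      = 0.00188599 V

Levels = 8192; step size = 0.00188599 V


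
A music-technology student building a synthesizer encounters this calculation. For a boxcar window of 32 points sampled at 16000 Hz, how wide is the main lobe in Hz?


Main lobe width for a rectangular window:
Width = 2 * fs / N
      = 2 * 16000 / 32
      = 32000 / 32
      = 1000.0 Hz

1000.0 Hz


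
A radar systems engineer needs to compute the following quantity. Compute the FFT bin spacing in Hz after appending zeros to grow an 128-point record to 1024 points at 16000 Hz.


Frequency resolution after zero-padding:
N_padded = 128 * 8 = 1024
df = fs / N_padded
   = 16000 / 1024
   = 15.625 Hz

15.625 Hz


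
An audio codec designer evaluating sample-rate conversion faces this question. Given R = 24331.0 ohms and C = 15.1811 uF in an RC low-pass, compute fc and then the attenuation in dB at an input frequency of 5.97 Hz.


Step 1 — cutoff frequency:
fc = 1 / (2*pi*R*C)
C = 15.1811 uF = 1.51811e-05 F
fc = 1 / (2*pi*24331.0*1.51811e-05)
   = 0.430881 Hz

Step 2 — magnitude at f = 5.97 Hz:
|H(f)| = 1 / sqrt(1 + (f/fc)^2)
f/fc = 5.97 / 0.430881 = 13.855334
|H| = 1 / sqrt(1 + 191.97028) = 0.0719871
|H|_dB = 20*log10(0.0719871) = -22.85 dB

fc = 0.430881 Hz; |H(5.97 Hz)| = -22.85 dB


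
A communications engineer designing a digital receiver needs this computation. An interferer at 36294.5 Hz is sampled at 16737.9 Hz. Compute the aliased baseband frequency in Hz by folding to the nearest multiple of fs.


Compute the nearest integer multiple of fs to the signal:
n = round(36294.5 / 16737.9) = 2
f_alias = |36294.5 - 2 * 16737.9|
        = |36294.5 - 33475.8|
        = 2818.7 Hz

2818.7


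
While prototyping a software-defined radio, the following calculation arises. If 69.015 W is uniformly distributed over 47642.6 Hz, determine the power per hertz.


Power spectral density:
PSD = P / BW
    = 69.015 / 47642.6
    = 0.0014486 W/Hz

0.0014486 W/Hz


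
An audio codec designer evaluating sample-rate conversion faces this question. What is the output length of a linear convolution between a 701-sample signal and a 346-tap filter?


Linear convolution output length:
L = N + M - 1
  = 701 + 346 - 1
  = 1046 samples

1046


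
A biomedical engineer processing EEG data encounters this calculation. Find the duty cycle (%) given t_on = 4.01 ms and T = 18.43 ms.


Duty cycle as a percentage:
DC = (t_on / T) * 100
   = (4.01 / 18.43) * 100
   = 0.21758 * 100
   = 21.76 %

21.76 %


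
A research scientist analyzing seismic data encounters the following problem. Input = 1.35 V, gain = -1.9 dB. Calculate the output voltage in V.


Output voltage from dB gain:
V_out = V_in * 10^(gain_dB / 20)
      = 1.35 * 10^(-1.9 / 20)
      = 1.35 * 0.803526
      = 1.0848 V

1.0848 V


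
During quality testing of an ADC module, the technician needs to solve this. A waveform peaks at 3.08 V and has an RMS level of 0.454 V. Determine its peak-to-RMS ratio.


Crest factor is the ratio of peak to RMS:
CF = V_peak / V_rms
   = 3.08 / 0.454
   = 6.7841

6.7841


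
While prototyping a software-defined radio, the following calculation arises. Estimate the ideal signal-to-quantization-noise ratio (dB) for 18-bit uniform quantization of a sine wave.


Theoretical SNR for a full-scale sinusoid:
SNR = 6.02 * N + 1.76
    = 6.02 * 18 + 1.76
    = 108.36 + 1.76
    = 110.12 dB

110.12 dB


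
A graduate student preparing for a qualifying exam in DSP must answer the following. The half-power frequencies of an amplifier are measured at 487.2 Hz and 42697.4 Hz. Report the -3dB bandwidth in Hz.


Bandwidth is the difference of -3dB frequencies:
BW = f_high - f_low
   = 42697.4 - 487.2
   = 42210.2 Hz

42210.2 Hz


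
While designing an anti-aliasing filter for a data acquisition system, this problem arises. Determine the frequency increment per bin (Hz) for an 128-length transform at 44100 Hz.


DFT frequency resolution:
df = fs / N
   = 44100 / 128
   = 344.5312 Hz

344.5312 Hz


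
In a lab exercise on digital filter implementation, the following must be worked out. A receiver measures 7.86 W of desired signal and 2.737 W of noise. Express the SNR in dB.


SNR in decibels:
SNR = 10 * log10(Ps / Pn)
    = 10 * log10(7.86 / 2.737)
    = 10 * log10(2.8718)
    = 10 * 0.4581
    = 4.58 dB

4.58 dB


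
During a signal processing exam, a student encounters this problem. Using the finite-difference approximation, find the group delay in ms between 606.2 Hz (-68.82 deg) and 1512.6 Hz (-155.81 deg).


Group delay from phase difference:
tau = -d(phi)/d(omega)
d(phi) = -86.99 deg = -1.518262 rad
d(omega) = 2*pi*(1512.6 - 606.2) = 5695.0792 rad/s
tau = -(-1.518262) / 5695.0792
    = 0.2666 ms

0.2666 ms


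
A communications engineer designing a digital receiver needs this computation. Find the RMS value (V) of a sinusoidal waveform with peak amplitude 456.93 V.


RMS voltage for a sinusoidal waveform:
V_rms = V_peak / sqrt(2)
      = 456.93 / 1.414214
      = 323.098 V

323.098 V


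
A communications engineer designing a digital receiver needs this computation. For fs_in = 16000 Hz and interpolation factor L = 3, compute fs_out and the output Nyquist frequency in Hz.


Step 1 — output sample rate after interpolation by L:
fs_out = L * fs_in = 3 * 16000 = 48000 Hz

Step 2 — Nyquist frequency of the output stream:
f_Nyq = fs_out / 2 = 48000 / 2 = 24000.0 Hz

fs_out = 48000 Hz; f_Nyquist = 24000.0 Hz


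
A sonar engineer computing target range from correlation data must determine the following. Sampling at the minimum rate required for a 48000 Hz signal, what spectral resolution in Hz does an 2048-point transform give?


Step 1 — Nyquist sampling rate:
fs = 2 * fmax = 2 * 48000 = 96000 Hz

Step 2 — DFT bin spacing:
df = fs / N = 96000 / 2048 = 46.875 Hz

46.875 Hz


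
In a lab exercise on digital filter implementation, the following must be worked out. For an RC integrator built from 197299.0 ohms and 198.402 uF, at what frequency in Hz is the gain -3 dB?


Cutoff frequency of a first-order RC filter:
fc = 1 / (2 * pi * R * C)
C = 198.402 uF = 0.000198402 F
fc = 1 / (2 * pi * 197299.0 * 0.000198402)
   = 1 / 245.95224903193
   = 0.004066 Hz

0.004066 Hz


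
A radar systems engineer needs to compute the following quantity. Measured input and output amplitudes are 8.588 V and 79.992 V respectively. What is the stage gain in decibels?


Voltage gain in dB:
G = 20 * log10(Vout / Vin)
  = 20 * log10(79.992 / 8.588)
  = 20 * log10(9.314392)
  = 20 * 0.969155
  = 19.38 dB

19.38 dB


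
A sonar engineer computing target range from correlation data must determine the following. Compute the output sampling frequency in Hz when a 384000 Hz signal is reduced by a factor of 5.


Decimation reduces the sample rate:
fs_out = fs_in / M
       = 384000 / 5
       = 76800.0 Hz

76800.0 Hz


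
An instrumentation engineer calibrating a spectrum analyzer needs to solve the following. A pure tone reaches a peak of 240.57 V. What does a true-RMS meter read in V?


RMS voltage for a sinusoidal waveform:
V_rms = V_peak / sqrt(2)
      = 240.57 / 1.414214
      = 170.109 V

170.109 V


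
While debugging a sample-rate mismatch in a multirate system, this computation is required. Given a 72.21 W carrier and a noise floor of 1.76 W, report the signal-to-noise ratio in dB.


SNR in decibels:
SNR = 10 * log10(Ps / Pn)
    = 10 * log10(72.21 / 1.76)
    = 10 * log10(41.0284)
    = 10 * 1.6131
    = 16.13 dB

16.13 dB


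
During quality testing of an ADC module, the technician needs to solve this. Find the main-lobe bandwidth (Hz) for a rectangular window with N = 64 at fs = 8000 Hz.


Main lobe width for a rectangular window:
Width = 2 * fs / N
      = 2 * 8000 / 64
      = 16000 / 64
      = 250.0 Hz

250.0 Hz


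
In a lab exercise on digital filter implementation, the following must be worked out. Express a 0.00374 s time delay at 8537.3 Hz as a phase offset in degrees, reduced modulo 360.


Phase shift from frequency and time delay:
phi = 360 * f * t_delay
    = 360 * 8537.3 * 0.00374
    = 11494.62 degrees
    mod 360 = 334.62 degrees

334.62 degrees


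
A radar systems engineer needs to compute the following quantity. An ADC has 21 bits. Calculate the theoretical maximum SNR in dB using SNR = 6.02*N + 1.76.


Theoretical SNR for a full-scale sinusoid:
SNR = 6.02 * N + 1.76
    = 6.02 * 21 + 1.76
    = 126.42 + 1.76
    = 128.18 dB

128.18 dB


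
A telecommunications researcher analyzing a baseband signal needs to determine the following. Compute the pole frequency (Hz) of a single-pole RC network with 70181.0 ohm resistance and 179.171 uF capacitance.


Cutoff frequency of a first-order RC filter:
fc = 1 / (2 * pi * R * C)
C = 179.171 uF = 0.000179171 F
fc = 1 / (2 * pi * 70181.0 * 0.000179171)
   = 1 / 79.007285018723
   = 0.012657 Hz

0.012657 Hz


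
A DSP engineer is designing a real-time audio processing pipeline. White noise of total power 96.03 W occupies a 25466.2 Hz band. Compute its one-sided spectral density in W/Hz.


Power spectral density:
PSD = P / BW
    = 96.03 / 25466.2
    = 0.00377088 W/Hz

0.00377088 W/Hz


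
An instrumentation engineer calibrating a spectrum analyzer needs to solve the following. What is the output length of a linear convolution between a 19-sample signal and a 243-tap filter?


Linear convolution output length:
L = N + M - 1
  = 19 + 243 - 1
  = 261 samples

261


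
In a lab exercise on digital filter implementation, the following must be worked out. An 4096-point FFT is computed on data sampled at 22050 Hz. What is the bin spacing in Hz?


DFT frequency resolution:
df = fs / N
   = 22050 / 4096
   = 5.3833 Hz

5.3833 Hz


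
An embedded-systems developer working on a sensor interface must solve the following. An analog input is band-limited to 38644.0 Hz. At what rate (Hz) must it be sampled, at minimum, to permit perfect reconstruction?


The Nyquist rate is twice the maximum frequency component.
fs_min = 2 * fmax
      = 2 * 38644.0
      = 77288.0 Hz

77288.0


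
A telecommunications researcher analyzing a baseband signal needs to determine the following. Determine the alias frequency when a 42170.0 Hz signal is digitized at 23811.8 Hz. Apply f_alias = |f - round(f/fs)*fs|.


Compute the nearest integer multiple of fs to the signal:
n = round(42170.0 / 23811.8) = 2
f_alias = |42170.0 - 2 * 23811.8|
        = |42170.0 - 47623.6|
        = 5453.6 Hz

5453.6


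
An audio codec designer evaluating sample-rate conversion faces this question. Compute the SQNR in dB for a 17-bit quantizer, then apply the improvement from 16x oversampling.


Step 1 — baseline SQNR at Nyquist:
SQNR_base = 6.02*N + 1.76
          = 6.02*17 + 1.76
          = 104.1 dB

Step 2 — oversampling processing gain:
G = 10*log10(OSR) = 10*log10(16) = 12.04 dB

Step 3 — total:
SQNR_total = 104.1 + 12.04 = 116.14 dB

Base SQNR = 104.1 dB; oversampled SQNR = 116.14 dB


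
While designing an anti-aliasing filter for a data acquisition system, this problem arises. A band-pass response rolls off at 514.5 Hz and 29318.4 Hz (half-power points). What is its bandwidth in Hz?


Bandwidth is the difference of -3dB frequencies:
BW = f_high - f_low
   = 29318.4 - 514.5
   = 28803.9 Hz

28803.9 Hz


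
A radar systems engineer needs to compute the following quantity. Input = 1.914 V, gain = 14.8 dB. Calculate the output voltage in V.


Output voltage from dB gain:
V_out = V_in * 10^(gain_dB / 20)
      = 1.914 * 10^(14.8 / 20)
      = 1.914 * 5.495409
      = 10.5182 V

10.5182 V


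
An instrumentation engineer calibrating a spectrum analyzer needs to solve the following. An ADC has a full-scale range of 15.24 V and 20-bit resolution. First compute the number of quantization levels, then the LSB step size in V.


Step 1 — number of quantization levels:
L = 2^N = 2^20 = 1048576

Step 2 — LSB step size:
delta = Vfs / L
      = 15.24 / 1048576
      = 1.453e-05 V

Levels = 1048576; step size = 1.453e-05 V


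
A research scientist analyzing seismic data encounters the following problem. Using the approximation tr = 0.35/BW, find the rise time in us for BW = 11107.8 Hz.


Rise time from bandwidth relationship:
tr = 0.35 / BW
   = 0.35 / 11107.8
   = 3.15093898e-05 s
   = 31.5094 us

31.5094 us


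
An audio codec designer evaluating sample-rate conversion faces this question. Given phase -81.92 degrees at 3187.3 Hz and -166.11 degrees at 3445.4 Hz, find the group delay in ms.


Group delay from phase difference:
tau = -d(phi)/d(omega)
d(phi) = -84.19 deg = -1.469393 rad
d(omega) = 2*pi*(3445.4 - 3187.3) = 1621.6901 rad/s
tau = -(-1.469393) / 1621.6901
    = 0.9061 ms

0.9061 ms


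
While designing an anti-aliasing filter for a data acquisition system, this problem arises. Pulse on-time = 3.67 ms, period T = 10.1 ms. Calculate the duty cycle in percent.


Duty cycle as a percentage:
DC = (t_on / T) * 100
   = (3.67 / 10.1) * 100
   = 0.363366 * 100
   = 36.34 %

36.34 %


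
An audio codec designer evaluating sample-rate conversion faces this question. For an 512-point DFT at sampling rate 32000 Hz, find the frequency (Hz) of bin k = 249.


Frequency of DFT bin k:
f_k = k * fs / N
    = 249 * 32000 / 512
    = 7968000 / 512
    = 15562.5 Hz

15562.5 Hz


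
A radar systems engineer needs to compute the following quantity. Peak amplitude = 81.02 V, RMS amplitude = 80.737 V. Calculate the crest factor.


Crest factor is the ratio of peak to RMS:
CF = V_peak / V_rms
   = 81.02 / 80.737
   = 1.0035

1.0035


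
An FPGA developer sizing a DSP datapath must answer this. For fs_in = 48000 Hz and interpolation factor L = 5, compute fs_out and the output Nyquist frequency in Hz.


Step 1 — output sample rate after interpolation by L:
fs_out = L * fs_in = 5 * 48000 = 240000 Hz

Step 2 — Nyquist frequency of the output stream:
f_Nyq = fs_out / 2 = 240000 / 2 = 120000.0 Hz

fs_out = 240000 Hz; f_Nyquist = 120000.0 Hz


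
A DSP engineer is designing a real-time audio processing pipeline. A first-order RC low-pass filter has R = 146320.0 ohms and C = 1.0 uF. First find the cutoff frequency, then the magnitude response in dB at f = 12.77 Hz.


Step 1 — cutoff frequency:
fc = 1 / (2*pi*R*C)
C = 1.0 uF = 1e-06 F
fc = 1 / (2*pi*146320.0*1e-06)
   = 1.08772 Hz

Step 2 — magnitude at f = 12.77 Hz:
|H(f)| = 1 / sqrt(1 + (f/fc)^2)
f/fc = 12.77 / 1.08772 = 11.740154
|H| = 1 / sqrt(1 + 137.831216) = 0.0848704
|H|_dB = 20*log10(0.0848704) = -21.42 dB

fc = 1.08772 Hz; |H(12.77 Hz)| = -21.42 dB


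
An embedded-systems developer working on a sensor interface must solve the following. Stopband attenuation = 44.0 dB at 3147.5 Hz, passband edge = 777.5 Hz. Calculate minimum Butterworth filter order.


Butterworth filter order formula:
n = log10(10^(A/10) - 1) / (2 * log10(f_stop/f_pass))
10^(44.0/10) - 1 = 25117.8643
f_stop/f_pass = 3147.5 / 777.5 = 4.0482
n = 3.6228 -> ceil = 4

4


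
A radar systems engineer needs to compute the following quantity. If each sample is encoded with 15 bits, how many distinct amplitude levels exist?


Number of quantization levels = 2^N
= 2^15
= 32768

32768


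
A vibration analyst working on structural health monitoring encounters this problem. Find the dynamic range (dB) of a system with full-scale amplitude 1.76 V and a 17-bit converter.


Dynamic range from full-scale to LSB:
V_min = V_max / 2^bits = 1.76 / 2^17
DR = 20 * log10(V_max / V_min)
   = 20 * log10(2^17)
   = 20 * 17 * log10(2)
   = 102.35 dB

102.35 dB


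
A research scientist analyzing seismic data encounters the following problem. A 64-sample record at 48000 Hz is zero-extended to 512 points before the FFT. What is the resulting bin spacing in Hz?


Frequency resolution after zero-padding:
N_padded = 64 * 8 = 512
df = fs / N_padded
   = 48000 / 512
   = 93.75 Hz

93.75 Hz


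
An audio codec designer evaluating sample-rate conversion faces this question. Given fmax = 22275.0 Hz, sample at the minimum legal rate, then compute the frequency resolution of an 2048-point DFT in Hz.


Step 1 — Nyquist sampling rate:
fs = 2 * fmax = 2 * 22275.0 = 44550.0 Hz

Step 2 — DFT bin spacing:
df = fs / N = 44550.0 / 2048 = 21.7529 Hz

21.7529 Hz


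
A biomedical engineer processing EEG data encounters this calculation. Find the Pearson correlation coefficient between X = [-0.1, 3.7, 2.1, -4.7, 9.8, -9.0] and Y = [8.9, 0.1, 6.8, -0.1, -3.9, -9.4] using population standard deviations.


Pearson correlation coefficient (population):
r = cov(X,Y) / (std(X) * std(Y))
Mean X = 0.3, Mean Y = 0.4
Cov(X,Y) = 9.981667
Std(X) = 6.009714, Std(Y) = 6.165495
r = 0.2694

0.2694


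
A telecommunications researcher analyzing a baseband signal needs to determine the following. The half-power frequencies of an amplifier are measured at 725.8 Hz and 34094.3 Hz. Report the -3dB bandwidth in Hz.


Bandwidth is the difference of -3dB frequencies:
BW = f_high - f_low
   = 34094.3 - 725.8
   = 33368.5 Hz

33368.5 Hz


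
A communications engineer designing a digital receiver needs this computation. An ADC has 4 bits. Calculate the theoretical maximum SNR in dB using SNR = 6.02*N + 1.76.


Theoretical SNR for a full-scale sinusoid:
SNR = 6.02 * N + 1.76
    = 6.02 * 4 + 1.76
    = 24.08 + 1.76
    = 25.84 dB

25.84 dB


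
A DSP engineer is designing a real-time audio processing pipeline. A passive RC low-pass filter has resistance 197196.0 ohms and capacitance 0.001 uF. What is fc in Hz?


Cutoff frequency of a first-order RC filter:
fc = 1 / (2 * pi * R * C)
C = 0.001 uF = 1e-09 F
fc = 1 / (2 * pi * 197196.0 * 1e-09)
   = 1 / 0.0012390190098346
   = 807.090119 Hz

807.090119 Hz


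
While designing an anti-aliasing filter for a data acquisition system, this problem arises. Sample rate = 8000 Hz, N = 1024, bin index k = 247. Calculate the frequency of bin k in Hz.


Frequency of DFT bin k:
f_k = k * fs / N
    = 247 * 8000 / 1024
    = 1976000 / 1024
    = 1929.688 Hz

1929.688 Hz


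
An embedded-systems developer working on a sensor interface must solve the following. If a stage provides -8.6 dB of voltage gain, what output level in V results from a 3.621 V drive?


Output voltage from dB gain:
V_out = V_in * 10^(gain_dB / 20)
      = 3.621 * 10^(-8.6 / 20)
      = 3.621 * 0.371535
      = 1.3453 V

1.3453 V


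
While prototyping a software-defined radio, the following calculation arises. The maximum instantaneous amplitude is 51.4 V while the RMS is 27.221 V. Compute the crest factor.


Crest factor is the ratio of peak to RMS:
CF = V_peak / V_rms
   = 51.4 / 27.221
   = 1.8882

1.8882


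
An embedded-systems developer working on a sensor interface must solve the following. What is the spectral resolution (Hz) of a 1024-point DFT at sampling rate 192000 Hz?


DFT frequency resolution:
df = fs / N
   = 192000 / 1024
   = 187.5 Hz

187.5 Hz


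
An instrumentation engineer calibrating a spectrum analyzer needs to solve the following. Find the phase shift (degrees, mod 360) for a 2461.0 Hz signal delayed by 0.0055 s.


Phase shift from frequency and time delay:
phi = 360 * f * t_delay
    = 360 * 2461.0 * 0.0055
    = 4872.78 degrees
    mod 360 = 192.78 degrees

192.78 degrees


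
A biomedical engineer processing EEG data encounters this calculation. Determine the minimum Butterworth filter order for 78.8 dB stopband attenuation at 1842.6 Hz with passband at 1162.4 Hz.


Butterworth filter order formula:
n = log10(10^(A/10) - 1) / (2 * log10(f_stop/f_pass))
10^(78.8/10) - 1 = 75857756.5029
f_stop/f_pass = 1842.6 / 1162.4 = 1.5852
n = 19.6926 -> ceil = 20

20


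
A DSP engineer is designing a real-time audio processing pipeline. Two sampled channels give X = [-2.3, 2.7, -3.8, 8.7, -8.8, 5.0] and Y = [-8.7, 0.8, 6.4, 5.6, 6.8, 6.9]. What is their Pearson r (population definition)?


Pearson correlation coefficient (population):
r = cov(X,Y) / (std(X) * std(Y))
Mean X = 0.25, Mean Y = 2.9667
Cov(X,Y) = 2.796667
Std(X) = 5.842017, Std(Y) = 5.622771
r = 0.0851

0.0851


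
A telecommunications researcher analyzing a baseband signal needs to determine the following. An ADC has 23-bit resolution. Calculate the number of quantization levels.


Number of quantization levels = 2^N
= 2^23
= 8388608

8388608


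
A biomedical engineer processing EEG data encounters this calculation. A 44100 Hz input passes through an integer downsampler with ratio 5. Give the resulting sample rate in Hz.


Decimation reduces the sample rate:
fs_out = fs_in / M
       = 44100 / 5
       = 8820.0 Hz

8820.0 Hz


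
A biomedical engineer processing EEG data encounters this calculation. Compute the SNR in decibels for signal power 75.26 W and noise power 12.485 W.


SNR in decibels:
SNR = 10 * log10(Ps / Pn)
    = 10 * log10(75.26 / 12.485)
    = 10 * log10(6.028)
    = 10 * 0.7802
    = 7.8 dB

7.8 dB


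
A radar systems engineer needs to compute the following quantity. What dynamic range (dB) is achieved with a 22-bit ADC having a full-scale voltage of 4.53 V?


Dynamic range from full-scale to LSB:
V_min = V_max / 2^bits = 4.53 / 2^22
DR = 20 * log10(V_max / V_min)
   = 20 * log10(2^22)
   = 20 * 22 * log10(2)
   = 132.45 dB

132.45 dB


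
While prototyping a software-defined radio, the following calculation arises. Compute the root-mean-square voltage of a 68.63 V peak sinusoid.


RMS voltage for a sinusoidal waveform:
V_rms = V_peak / sqrt(2)
      = 68.63 / 1.414214
      = 48.529 V

48.529 V


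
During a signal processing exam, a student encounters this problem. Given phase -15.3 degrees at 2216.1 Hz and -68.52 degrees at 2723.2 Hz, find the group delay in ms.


Group delay from phase difference:
tau = -d(phi)/d(omega)
d(phi) = -53.22 deg = -0.928864 rad
d(omega) = 2*pi*(2723.2 - 2216.1) = 3186.2033 rad/s
tau = -(-0.928864) / 3186.2033
    = 0.2915 ms

0.2915 ms
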